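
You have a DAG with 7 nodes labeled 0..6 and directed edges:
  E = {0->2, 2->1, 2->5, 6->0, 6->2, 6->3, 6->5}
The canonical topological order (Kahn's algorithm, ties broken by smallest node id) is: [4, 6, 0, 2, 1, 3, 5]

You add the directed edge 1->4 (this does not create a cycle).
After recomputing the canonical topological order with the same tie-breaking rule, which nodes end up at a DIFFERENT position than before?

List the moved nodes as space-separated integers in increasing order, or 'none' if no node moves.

Answer: 0 1 2 3 4 6

Derivation:
Old toposort: [4, 6, 0, 2, 1, 3, 5]
Added edge 1->4
Recompute Kahn (smallest-id tiebreak):
  initial in-degrees: [1, 1, 2, 1, 1, 2, 0]
  ready (indeg=0): [6]
  pop 6: indeg[0]->0; indeg[2]->1; indeg[3]->0; indeg[5]->1 | ready=[0, 3] | order so far=[6]
  pop 0: indeg[2]->0 | ready=[2, 3] | order so far=[6, 0]
  pop 2: indeg[1]->0; indeg[5]->0 | ready=[1, 3, 5] | order so far=[6, 0, 2]
  pop 1: indeg[4]->0 | ready=[3, 4, 5] | order so far=[6, 0, 2, 1]
  pop 3: no out-edges | ready=[4, 5] | order so far=[6, 0, 2, 1, 3]
  pop 4: no out-edges | ready=[5] | order so far=[6, 0, 2, 1, 3, 4]
  pop 5: no out-edges | ready=[] | order so far=[6, 0, 2, 1, 3, 4, 5]
New canonical toposort: [6, 0, 2, 1, 3, 4, 5]
Compare positions:
  Node 0: index 2 -> 1 (moved)
  Node 1: index 4 -> 3 (moved)
  Node 2: index 3 -> 2 (moved)
  Node 3: index 5 -> 4 (moved)
  Node 4: index 0 -> 5 (moved)
  Node 5: index 6 -> 6 (same)
  Node 6: index 1 -> 0 (moved)
Nodes that changed position: 0 1 2 3 4 6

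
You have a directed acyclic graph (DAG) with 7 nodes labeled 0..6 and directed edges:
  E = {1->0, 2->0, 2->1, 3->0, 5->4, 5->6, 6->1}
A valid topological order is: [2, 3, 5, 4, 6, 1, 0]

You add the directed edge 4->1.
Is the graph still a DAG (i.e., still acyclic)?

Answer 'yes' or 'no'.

Answer: yes

Derivation:
Given toposort: [2, 3, 5, 4, 6, 1, 0]
Position of 4: index 3; position of 1: index 5
New edge 4->1: forward
Forward edge: respects the existing order. Still a DAG, same toposort still valid.
Still a DAG? yes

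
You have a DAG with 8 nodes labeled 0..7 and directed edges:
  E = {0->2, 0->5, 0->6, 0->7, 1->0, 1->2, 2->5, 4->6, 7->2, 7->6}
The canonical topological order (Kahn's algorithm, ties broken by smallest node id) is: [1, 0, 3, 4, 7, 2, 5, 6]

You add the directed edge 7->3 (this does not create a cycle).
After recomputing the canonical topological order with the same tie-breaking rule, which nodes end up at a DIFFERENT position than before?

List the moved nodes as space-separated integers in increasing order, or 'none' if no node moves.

Old toposort: [1, 0, 3, 4, 7, 2, 5, 6]
Added edge 7->3
Recompute Kahn (smallest-id tiebreak):
  initial in-degrees: [1, 0, 3, 1, 0, 2, 3, 1]
  ready (indeg=0): [1, 4]
  pop 1: indeg[0]->0; indeg[2]->2 | ready=[0, 4] | order so far=[1]
  pop 0: indeg[2]->1; indeg[5]->1; indeg[6]->2; indeg[7]->0 | ready=[4, 7] | order so far=[1, 0]
  pop 4: indeg[6]->1 | ready=[7] | order so far=[1, 0, 4]
  pop 7: indeg[2]->0; indeg[3]->0; indeg[6]->0 | ready=[2, 3, 6] | order so far=[1, 0, 4, 7]
  pop 2: indeg[5]->0 | ready=[3, 5, 6] | order so far=[1, 0, 4, 7, 2]
  pop 3: no out-edges | ready=[5, 6] | order so far=[1, 0, 4, 7, 2, 3]
  pop 5: no out-edges | ready=[6] | order so far=[1, 0, 4, 7, 2, 3, 5]
  pop 6: no out-edges | ready=[] | order so far=[1, 0, 4, 7, 2, 3, 5, 6]
New canonical toposort: [1, 0, 4, 7, 2, 3, 5, 6]
Compare positions:
  Node 0: index 1 -> 1 (same)
  Node 1: index 0 -> 0 (same)
  Node 2: index 5 -> 4 (moved)
  Node 3: index 2 -> 5 (moved)
  Node 4: index 3 -> 2 (moved)
  Node 5: index 6 -> 6 (same)
  Node 6: index 7 -> 7 (same)
  Node 7: index 4 -> 3 (moved)
Nodes that changed position: 2 3 4 7

Answer: 2 3 4 7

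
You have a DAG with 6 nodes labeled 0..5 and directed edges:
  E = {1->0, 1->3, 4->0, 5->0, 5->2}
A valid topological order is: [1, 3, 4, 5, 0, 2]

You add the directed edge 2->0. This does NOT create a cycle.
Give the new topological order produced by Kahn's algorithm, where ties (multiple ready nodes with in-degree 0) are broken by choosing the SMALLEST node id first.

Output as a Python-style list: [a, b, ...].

Old toposort: [1, 3, 4, 5, 0, 2]
Added edge: 2->0
Position of 2 (5) > position of 0 (4). Must reorder: 2 must now come before 0.
Run Kahn's algorithm (break ties by smallest node id):
  initial in-degrees: [4, 0, 1, 1, 0, 0]
  ready (indeg=0): [1, 4, 5]
  pop 1: indeg[0]->3; indeg[3]->0 | ready=[3, 4, 5] | order so far=[1]
  pop 3: no out-edges | ready=[4, 5] | order so far=[1, 3]
  pop 4: indeg[0]->2 | ready=[5] | order so far=[1, 3, 4]
  pop 5: indeg[0]->1; indeg[2]->0 | ready=[2] | order so far=[1, 3, 4, 5]
  pop 2: indeg[0]->0 | ready=[0] | order so far=[1, 3, 4, 5, 2]
  pop 0: no out-edges | ready=[] | order so far=[1, 3, 4, 5, 2, 0]
  Result: [1, 3, 4, 5, 2, 0]

Answer: [1, 3, 4, 5, 2, 0]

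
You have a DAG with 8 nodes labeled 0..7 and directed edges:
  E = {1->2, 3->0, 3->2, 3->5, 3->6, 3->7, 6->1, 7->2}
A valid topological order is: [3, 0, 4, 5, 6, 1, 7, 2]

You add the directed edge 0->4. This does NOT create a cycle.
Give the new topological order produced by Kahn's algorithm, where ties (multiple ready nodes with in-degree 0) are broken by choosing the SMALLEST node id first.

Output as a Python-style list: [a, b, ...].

Old toposort: [3, 0, 4, 5, 6, 1, 7, 2]
Added edge: 0->4
Position of 0 (1) < position of 4 (2). Old order still valid.
Run Kahn's algorithm (break ties by smallest node id):
  initial in-degrees: [1, 1, 3, 0, 1, 1, 1, 1]
  ready (indeg=0): [3]
  pop 3: indeg[0]->0; indeg[2]->2; indeg[5]->0; indeg[6]->0; indeg[7]->0 | ready=[0, 5, 6, 7] | order so far=[3]
  pop 0: indeg[4]->0 | ready=[4, 5, 6, 7] | order so far=[3, 0]
  pop 4: no out-edges | ready=[5, 6, 7] | order so far=[3, 0, 4]
  pop 5: no out-edges | ready=[6, 7] | order so far=[3, 0, 4, 5]
  pop 6: indeg[1]->0 | ready=[1, 7] | order so far=[3, 0, 4, 5, 6]
  pop 1: indeg[2]->1 | ready=[7] | order so far=[3, 0, 4, 5, 6, 1]
  pop 7: indeg[2]->0 | ready=[2] | order so far=[3, 0, 4, 5, 6, 1, 7]
  pop 2: no out-edges | ready=[] | order so far=[3, 0, 4, 5, 6, 1, 7, 2]
  Result: [3, 0, 4, 5, 6, 1, 7, 2]

Answer: [3, 0, 4, 5, 6, 1, 7, 2]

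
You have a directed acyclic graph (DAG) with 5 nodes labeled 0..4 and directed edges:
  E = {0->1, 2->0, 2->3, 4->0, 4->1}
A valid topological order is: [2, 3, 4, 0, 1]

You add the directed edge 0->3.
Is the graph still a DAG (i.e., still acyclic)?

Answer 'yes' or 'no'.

Given toposort: [2, 3, 4, 0, 1]
Position of 0: index 3; position of 3: index 1
New edge 0->3: backward (u after v in old order)
Backward edge: old toposort is now invalid. Check if this creates a cycle.
Does 3 already reach 0? Reachable from 3: [3]. NO -> still a DAG (reorder needed).
Still a DAG? yes

Answer: yes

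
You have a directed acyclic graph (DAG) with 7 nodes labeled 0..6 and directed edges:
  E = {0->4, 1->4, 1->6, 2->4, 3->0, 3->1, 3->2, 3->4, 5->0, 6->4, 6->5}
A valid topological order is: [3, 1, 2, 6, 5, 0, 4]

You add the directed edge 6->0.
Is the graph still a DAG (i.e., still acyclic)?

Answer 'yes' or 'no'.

Given toposort: [3, 1, 2, 6, 5, 0, 4]
Position of 6: index 3; position of 0: index 5
New edge 6->0: forward
Forward edge: respects the existing order. Still a DAG, same toposort still valid.
Still a DAG? yes

Answer: yes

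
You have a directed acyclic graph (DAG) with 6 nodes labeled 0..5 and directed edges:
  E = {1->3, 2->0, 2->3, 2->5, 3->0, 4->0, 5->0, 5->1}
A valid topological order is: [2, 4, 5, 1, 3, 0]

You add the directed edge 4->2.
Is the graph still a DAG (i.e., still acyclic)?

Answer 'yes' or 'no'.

Given toposort: [2, 4, 5, 1, 3, 0]
Position of 4: index 1; position of 2: index 0
New edge 4->2: backward (u after v in old order)
Backward edge: old toposort is now invalid. Check if this creates a cycle.
Does 2 already reach 4? Reachable from 2: [0, 1, 2, 3, 5]. NO -> still a DAG (reorder needed).
Still a DAG? yes

Answer: yes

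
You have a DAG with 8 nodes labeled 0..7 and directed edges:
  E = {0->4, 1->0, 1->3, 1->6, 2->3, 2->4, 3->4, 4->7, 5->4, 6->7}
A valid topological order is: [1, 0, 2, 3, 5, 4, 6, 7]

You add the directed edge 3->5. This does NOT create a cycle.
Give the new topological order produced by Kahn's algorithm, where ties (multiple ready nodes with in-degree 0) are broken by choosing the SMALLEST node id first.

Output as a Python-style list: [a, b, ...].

Answer: [1, 0, 2, 3, 5, 4, 6, 7]

Derivation:
Old toposort: [1, 0, 2, 3, 5, 4, 6, 7]
Added edge: 3->5
Position of 3 (3) < position of 5 (4). Old order still valid.
Run Kahn's algorithm (break ties by smallest node id):
  initial in-degrees: [1, 0, 0, 2, 4, 1, 1, 2]
  ready (indeg=0): [1, 2]
  pop 1: indeg[0]->0; indeg[3]->1; indeg[6]->0 | ready=[0, 2, 6] | order so far=[1]
  pop 0: indeg[4]->3 | ready=[2, 6] | order so far=[1, 0]
  pop 2: indeg[3]->0; indeg[4]->2 | ready=[3, 6] | order so far=[1, 0, 2]
  pop 3: indeg[4]->1; indeg[5]->0 | ready=[5, 6] | order so far=[1, 0, 2, 3]
  pop 5: indeg[4]->0 | ready=[4, 6] | order so far=[1, 0, 2, 3, 5]
  pop 4: indeg[7]->1 | ready=[6] | order so far=[1, 0, 2, 3, 5, 4]
  pop 6: indeg[7]->0 | ready=[7] | order so far=[1, 0, 2, 3, 5, 4, 6]
  pop 7: no out-edges | ready=[] | order so far=[1, 0, 2, 3, 5, 4, 6, 7]
  Result: [1, 0, 2, 3, 5, 4, 6, 7]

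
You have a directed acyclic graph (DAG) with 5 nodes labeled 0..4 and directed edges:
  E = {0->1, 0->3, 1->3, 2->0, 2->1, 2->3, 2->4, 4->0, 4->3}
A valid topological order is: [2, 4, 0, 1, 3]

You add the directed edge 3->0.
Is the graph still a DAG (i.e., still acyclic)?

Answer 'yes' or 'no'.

Given toposort: [2, 4, 0, 1, 3]
Position of 3: index 4; position of 0: index 2
New edge 3->0: backward (u after v in old order)
Backward edge: old toposort is now invalid. Check if this creates a cycle.
Does 0 already reach 3? Reachable from 0: [0, 1, 3]. YES -> cycle!
Still a DAG? no

Answer: no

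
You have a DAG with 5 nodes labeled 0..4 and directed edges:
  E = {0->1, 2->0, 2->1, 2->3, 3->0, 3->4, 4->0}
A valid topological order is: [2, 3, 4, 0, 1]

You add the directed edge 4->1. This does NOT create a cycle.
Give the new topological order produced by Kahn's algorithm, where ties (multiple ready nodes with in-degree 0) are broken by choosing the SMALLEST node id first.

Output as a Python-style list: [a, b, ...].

Old toposort: [2, 3, 4, 0, 1]
Added edge: 4->1
Position of 4 (2) < position of 1 (4). Old order still valid.
Run Kahn's algorithm (break ties by smallest node id):
  initial in-degrees: [3, 3, 0, 1, 1]
  ready (indeg=0): [2]
  pop 2: indeg[0]->2; indeg[1]->2; indeg[3]->0 | ready=[3] | order so far=[2]
  pop 3: indeg[0]->1; indeg[4]->0 | ready=[4] | order so far=[2, 3]
  pop 4: indeg[0]->0; indeg[1]->1 | ready=[0] | order so far=[2, 3, 4]
  pop 0: indeg[1]->0 | ready=[1] | order so far=[2, 3, 4, 0]
  pop 1: no out-edges | ready=[] | order so far=[2, 3, 4, 0, 1]
  Result: [2, 3, 4, 0, 1]

Answer: [2, 3, 4, 0, 1]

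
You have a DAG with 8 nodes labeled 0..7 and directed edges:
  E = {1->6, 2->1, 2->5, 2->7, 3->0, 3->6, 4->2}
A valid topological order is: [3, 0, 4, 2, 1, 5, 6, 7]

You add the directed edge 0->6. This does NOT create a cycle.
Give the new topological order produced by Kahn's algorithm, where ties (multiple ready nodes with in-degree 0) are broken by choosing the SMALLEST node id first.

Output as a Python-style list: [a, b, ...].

Answer: [3, 0, 4, 2, 1, 5, 6, 7]

Derivation:
Old toposort: [3, 0, 4, 2, 1, 5, 6, 7]
Added edge: 0->6
Position of 0 (1) < position of 6 (6). Old order still valid.
Run Kahn's algorithm (break ties by smallest node id):
  initial in-degrees: [1, 1, 1, 0, 0, 1, 3, 1]
  ready (indeg=0): [3, 4]
  pop 3: indeg[0]->0; indeg[6]->2 | ready=[0, 4] | order so far=[3]
  pop 0: indeg[6]->1 | ready=[4] | order so far=[3, 0]
  pop 4: indeg[2]->0 | ready=[2] | order so far=[3, 0, 4]
  pop 2: indeg[1]->0; indeg[5]->0; indeg[7]->0 | ready=[1, 5, 7] | order so far=[3, 0, 4, 2]
  pop 1: indeg[6]->0 | ready=[5, 6, 7] | order so far=[3, 0, 4, 2, 1]
  pop 5: no out-edges | ready=[6, 7] | order so far=[3, 0, 4, 2, 1, 5]
  pop 6: no out-edges | ready=[7] | order so far=[3, 0, 4, 2, 1, 5, 6]
  pop 7: no out-edges | ready=[] | order so far=[3, 0, 4, 2, 1, 5, 6, 7]
  Result: [3, 0, 4, 2, 1, 5, 6, 7]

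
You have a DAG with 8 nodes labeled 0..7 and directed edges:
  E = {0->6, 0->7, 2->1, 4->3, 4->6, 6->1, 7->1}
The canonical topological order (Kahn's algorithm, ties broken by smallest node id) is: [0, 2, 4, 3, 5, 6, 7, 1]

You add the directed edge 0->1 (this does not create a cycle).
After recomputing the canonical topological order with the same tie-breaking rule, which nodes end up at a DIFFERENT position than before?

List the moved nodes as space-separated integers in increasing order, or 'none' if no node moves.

Answer: none

Derivation:
Old toposort: [0, 2, 4, 3, 5, 6, 7, 1]
Added edge 0->1
Recompute Kahn (smallest-id tiebreak):
  initial in-degrees: [0, 4, 0, 1, 0, 0, 2, 1]
  ready (indeg=0): [0, 2, 4, 5]
  pop 0: indeg[1]->3; indeg[6]->1; indeg[7]->0 | ready=[2, 4, 5, 7] | order so far=[0]
  pop 2: indeg[1]->2 | ready=[4, 5, 7] | order so far=[0, 2]
  pop 4: indeg[3]->0; indeg[6]->0 | ready=[3, 5, 6, 7] | order so far=[0, 2, 4]
  pop 3: no out-edges | ready=[5, 6, 7] | order so far=[0, 2, 4, 3]
  pop 5: no out-edges | ready=[6, 7] | order so far=[0, 2, 4, 3, 5]
  pop 6: indeg[1]->1 | ready=[7] | order so far=[0, 2, 4, 3, 5, 6]
  pop 7: indeg[1]->0 | ready=[1] | order so far=[0, 2, 4, 3, 5, 6, 7]
  pop 1: no out-edges | ready=[] | order so far=[0, 2, 4, 3, 5, 6, 7, 1]
New canonical toposort: [0, 2, 4, 3, 5, 6, 7, 1]
Compare positions:
  Node 0: index 0 -> 0 (same)
  Node 1: index 7 -> 7 (same)
  Node 2: index 1 -> 1 (same)
  Node 3: index 3 -> 3 (same)
  Node 4: index 2 -> 2 (same)
  Node 5: index 4 -> 4 (same)
  Node 6: index 5 -> 5 (same)
  Node 7: index 6 -> 6 (same)
Nodes that changed position: none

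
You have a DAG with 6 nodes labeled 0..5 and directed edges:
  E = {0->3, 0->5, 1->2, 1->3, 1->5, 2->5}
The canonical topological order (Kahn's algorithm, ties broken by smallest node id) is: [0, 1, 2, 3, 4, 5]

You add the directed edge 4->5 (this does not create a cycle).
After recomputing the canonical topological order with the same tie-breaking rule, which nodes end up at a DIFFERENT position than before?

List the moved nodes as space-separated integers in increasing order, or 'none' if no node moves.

Answer: none

Derivation:
Old toposort: [0, 1, 2, 3, 4, 5]
Added edge 4->5
Recompute Kahn (smallest-id tiebreak):
  initial in-degrees: [0, 0, 1, 2, 0, 4]
  ready (indeg=0): [0, 1, 4]
  pop 0: indeg[3]->1; indeg[5]->3 | ready=[1, 4] | order so far=[0]
  pop 1: indeg[2]->0; indeg[3]->0; indeg[5]->2 | ready=[2, 3, 4] | order so far=[0, 1]
  pop 2: indeg[5]->1 | ready=[3, 4] | order so far=[0, 1, 2]
  pop 3: no out-edges | ready=[4] | order so far=[0, 1, 2, 3]
  pop 4: indeg[5]->0 | ready=[5] | order so far=[0, 1, 2, 3, 4]
  pop 5: no out-edges | ready=[] | order so far=[0, 1, 2, 3, 4, 5]
New canonical toposort: [0, 1, 2, 3, 4, 5]
Compare positions:
  Node 0: index 0 -> 0 (same)
  Node 1: index 1 -> 1 (same)
  Node 2: index 2 -> 2 (same)
  Node 3: index 3 -> 3 (same)
  Node 4: index 4 -> 4 (same)
  Node 5: index 5 -> 5 (same)
Nodes that changed position: none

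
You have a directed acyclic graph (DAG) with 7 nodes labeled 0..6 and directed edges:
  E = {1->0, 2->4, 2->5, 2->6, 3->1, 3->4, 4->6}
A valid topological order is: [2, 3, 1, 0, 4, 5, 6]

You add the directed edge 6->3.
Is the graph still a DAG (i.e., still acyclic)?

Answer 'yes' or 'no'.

Answer: no

Derivation:
Given toposort: [2, 3, 1, 0, 4, 5, 6]
Position of 6: index 6; position of 3: index 1
New edge 6->3: backward (u after v in old order)
Backward edge: old toposort is now invalid. Check if this creates a cycle.
Does 3 already reach 6? Reachable from 3: [0, 1, 3, 4, 6]. YES -> cycle!
Still a DAG? no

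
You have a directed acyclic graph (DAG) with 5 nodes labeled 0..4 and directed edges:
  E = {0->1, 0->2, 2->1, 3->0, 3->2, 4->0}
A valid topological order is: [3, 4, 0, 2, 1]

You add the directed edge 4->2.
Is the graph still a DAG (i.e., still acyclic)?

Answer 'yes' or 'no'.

Given toposort: [3, 4, 0, 2, 1]
Position of 4: index 1; position of 2: index 3
New edge 4->2: forward
Forward edge: respects the existing order. Still a DAG, same toposort still valid.
Still a DAG? yes

Answer: yes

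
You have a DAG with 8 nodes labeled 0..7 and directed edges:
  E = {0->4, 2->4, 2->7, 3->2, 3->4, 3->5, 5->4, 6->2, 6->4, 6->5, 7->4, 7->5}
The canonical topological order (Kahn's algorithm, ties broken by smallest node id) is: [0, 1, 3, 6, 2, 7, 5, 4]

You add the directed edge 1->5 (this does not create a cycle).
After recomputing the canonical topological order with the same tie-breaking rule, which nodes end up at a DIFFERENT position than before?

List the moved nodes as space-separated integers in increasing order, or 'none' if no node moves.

Answer: none

Derivation:
Old toposort: [0, 1, 3, 6, 2, 7, 5, 4]
Added edge 1->5
Recompute Kahn (smallest-id tiebreak):
  initial in-degrees: [0, 0, 2, 0, 6, 4, 0, 1]
  ready (indeg=0): [0, 1, 3, 6]
  pop 0: indeg[4]->5 | ready=[1, 3, 6] | order so far=[0]
  pop 1: indeg[5]->3 | ready=[3, 6] | order so far=[0, 1]
  pop 3: indeg[2]->1; indeg[4]->4; indeg[5]->2 | ready=[6] | order so far=[0, 1, 3]
  pop 6: indeg[2]->0; indeg[4]->3; indeg[5]->1 | ready=[2] | order so far=[0, 1, 3, 6]
  pop 2: indeg[4]->2; indeg[7]->0 | ready=[7] | order so far=[0, 1, 3, 6, 2]
  pop 7: indeg[4]->1; indeg[5]->0 | ready=[5] | order so far=[0, 1, 3, 6, 2, 7]
  pop 5: indeg[4]->0 | ready=[4] | order so far=[0, 1, 3, 6, 2, 7, 5]
  pop 4: no out-edges | ready=[] | order so far=[0, 1, 3, 6, 2, 7, 5, 4]
New canonical toposort: [0, 1, 3, 6, 2, 7, 5, 4]
Compare positions:
  Node 0: index 0 -> 0 (same)
  Node 1: index 1 -> 1 (same)
  Node 2: index 4 -> 4 (same)
  Node 3: index 2 -> 2 (same)
  Node 4: index 7 -> 7 (same)
  Node 5: index 6 -> 6 (same)
  Node 6: index 3 -> 3 (same)
  Node 7: index 5 -> 5 (same)
Nodes that changed position: none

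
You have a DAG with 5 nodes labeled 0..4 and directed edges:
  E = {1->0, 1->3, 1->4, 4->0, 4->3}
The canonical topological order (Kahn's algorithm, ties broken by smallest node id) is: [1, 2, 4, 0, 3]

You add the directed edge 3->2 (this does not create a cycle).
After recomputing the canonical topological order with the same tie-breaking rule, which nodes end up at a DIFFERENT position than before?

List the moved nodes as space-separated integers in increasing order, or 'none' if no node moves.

Answer: 0 2 3 4

Derivation:
Old toposort: [1, 2, 4, 0, 3]
Added edge 3->2
Recompute Kahn (smallest-id tiebreak):
  initial in-degrees: [2, 0, 1, 2, 1]
  ready (indeg=0): [1]
  pop 1: indeg[0]->1; indeg[3]->1; indeg[4]->0 | ready=[4] | order so far=[1]
  pop 4: indeg[0]->0; indeg[3]->0 | ready=[0, 3] | order so far=[1, 4]
  pop 0: no out-edges | ready=[3] | order so far=[1, 4, 0]
  pop 3: indeg[2]->0 | ready=[2] | order so far=[1, 4, 0, 3]
  pop 2: no out-edges | ready=[] | order so far=[1, 4, 0, 3, 2]
New canonical toposort: [1, 4, 0, 3, 2]
Compare positions:
  Node 0: index 3 -> 2 (moved)
  Node 1: index 0 -> 0 (same)
  Node 2: index 1 -> 4 (moved)
  Node 3: index 4 -> 3 (moved)
  Node 4: index 2 -> 1 (moved)
Nodes that changed position: 0 2 3 4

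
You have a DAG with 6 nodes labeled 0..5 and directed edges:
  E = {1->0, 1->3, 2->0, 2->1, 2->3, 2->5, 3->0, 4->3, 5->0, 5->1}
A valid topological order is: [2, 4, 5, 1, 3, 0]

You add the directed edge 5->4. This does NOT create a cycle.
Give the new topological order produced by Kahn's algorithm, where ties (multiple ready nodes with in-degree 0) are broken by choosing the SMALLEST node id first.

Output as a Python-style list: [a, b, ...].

Answer: [2, 5, 1, 4, 3, 0]

Derivation:
Old toposort: [2, 4, 5, 1, 3, 0]
Added edge: 5->4
Position of 5 (2) > position of 4 (1). Must reorder: 5 must now come before 4.
Run Kahn's algorithm (break ties by smallest node id):
  initial in-degrees: [4, 2, 0, 3, 1, 1]
  ready (indeg=0): [2]
  pop 2: indeg[0]->3; indeg[1]->1; indeg[3]->2; indeg[5]->0 | ready=[5] | order so far=[2]
  pop 5: indeg[0]->2; indeg[1]->0; indeg[4]->0 | ready=[1, 4] | order so far=[2, 5]
  pop 1: indeg[0]->1; indeg[3]->1 | ready=[4] | order so far=[2, 5, 1]
  pop 4: indeg[3]->0 | ready=[3] | order so far=[2, 5, 1, 4]
  pop 3: indeg[0]->0 | ready=[0] | order so far=[2, 5, 1, 4, 3]
  pop 0: no out-edges | ready=[] | order so far=[2, 5, 1, 4, 3, 0]
  Result: [2, 5, 1, 4, 3, 0]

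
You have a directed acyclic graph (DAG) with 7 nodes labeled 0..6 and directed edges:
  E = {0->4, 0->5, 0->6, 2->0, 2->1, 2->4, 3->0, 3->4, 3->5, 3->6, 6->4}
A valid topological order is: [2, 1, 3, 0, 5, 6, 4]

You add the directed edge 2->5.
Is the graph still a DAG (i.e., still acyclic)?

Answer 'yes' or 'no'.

Given toposort: [2, 1, 3, 0, 5, 6, 4]
Position of 2: index 0; position of 5: index 4
New edge 2->5: forward
Forward edge: respects the existing order. Still a DAG, same toposort still valid.
Still a DAG? yes

Answer: yes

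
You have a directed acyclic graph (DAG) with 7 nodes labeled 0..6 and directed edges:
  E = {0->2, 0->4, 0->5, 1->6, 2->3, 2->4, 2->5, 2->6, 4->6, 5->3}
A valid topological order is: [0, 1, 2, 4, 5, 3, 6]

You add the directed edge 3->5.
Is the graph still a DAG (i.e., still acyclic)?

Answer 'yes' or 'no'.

Answer: no

Derivation:
Given toposort: [0, 1, 2, 4, 5, 3, 6]
Position of 3: index 5; position of 5: index 4
New edge 3->5: backward (u after v in old order)
Backward edge: old toposort is now invalid. Check if this creates a cycle.
Does 5 already reach 3? Reachable from 5: [3, 5]. YES -> cycle!
Still a DAG? no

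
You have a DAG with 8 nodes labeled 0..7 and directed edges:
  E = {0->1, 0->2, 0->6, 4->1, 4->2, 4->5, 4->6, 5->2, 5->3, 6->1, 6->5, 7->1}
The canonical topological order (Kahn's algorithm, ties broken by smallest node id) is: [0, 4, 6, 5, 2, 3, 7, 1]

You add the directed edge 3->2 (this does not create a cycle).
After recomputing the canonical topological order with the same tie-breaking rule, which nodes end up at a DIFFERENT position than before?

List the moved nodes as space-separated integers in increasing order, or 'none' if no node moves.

Old toposort: [0, 4, 6, 5, 2, 3, 7, 1]
Added edge 3->2
Recompute Kahn (smallest-id tiebreak):
  initial in-degrees: [0, 4, 4, 1, 0, 2, 2, 0]
  ready (indeg=0): [0, 4, 7]
  pop 0: indeg[1]->3; indeg[2]->3; indeg[6]->1 | ready=[4, 7] | order so far=[0]
  pop 4: indeg[1]->2; indeg[2]->2; indeg[5]->1; indeg[6]->0 | ready=[6, 7] | order so far=[0, 4]
  pop 6: indeg[1]->1; indeg[5]->0 | ready=[5, 7] | order so far=[0, 4, 6]
  pop 5: indeg[2]->1; indeg[3]->0 | ready=[3, 7] | order so far=[0, 4, 6, 5]
  pop 3: indeg[2]->0 | ready=[2, 7] | order so far=[0, 4, 6, 5, 3]
  pop 2: no out-edges | ready=[7] | order so far=[0, 4, 6, 5, 3, 2]
  pop 7: indeg[1]->0 | ready=[1] | order so far=[0, 4, 6, 5, 3, 2, 7]
  pop 1: no out-edges | ready=[] | order so far=[0, 4, 6, 5, 3, 2, 7, 1]
New canonical toposort: [0, 4, 6, 5, 3, 2, 7, 1]
Compare positions:
  Node 0: index 0 -> 0 (same)
  Node 1: index 7 -> 7 (same)
  Node 2: index 4 -> 5 (moved)
  Node 3: index 5 -> 4 (moved)
  Node 4: index 1 -> 1 (same)
  Node 5: index 3 -> 3 (same)
  Node 6: index 2 -> 2 (same)
  Node 7: index 6 -> 6 (same)
Nodes that changed position: 2 3

Answer: 2 3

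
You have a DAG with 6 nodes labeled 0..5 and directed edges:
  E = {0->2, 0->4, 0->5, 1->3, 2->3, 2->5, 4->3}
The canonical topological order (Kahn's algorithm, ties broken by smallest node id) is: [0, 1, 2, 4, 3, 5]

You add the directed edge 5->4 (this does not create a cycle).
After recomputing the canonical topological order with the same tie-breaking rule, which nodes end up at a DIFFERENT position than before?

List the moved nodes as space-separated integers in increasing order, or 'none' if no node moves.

Answer: 3 4 5

Derivation:
Old toposort: [0, 1, 2, 4, 3, 5]
Added edge 5->4
Recompute Kahn (smallest-id tiebreak):
  initial in-degrees: [0, 0, 1, 3, 2, 2]
  ready (indeg=0): [0, 1]
  pop 0: indeg[2]->0; indeg[4]->1; indeg[5]->1 | ready=[1, 2] | order so far=[0]
  pop 1: indeg[3]->2 | ready=[2] | order so far=[0, 1]
  pop 2: indeg[3]->1; indeg[5]->0 | ready=[5] | order so far=[0, 1, 2]
  pop 5: indeg[4]->0 | ready=[4] | order so far=[0, 1, 2, 5]
  pop 4: indeg[3]->0 | ready=[3] | order so far=[0, 1, 2, 5, 4]
  pop 3: no out-edges | ready=[] | order so far=[0, 1, 2, 5, 4, 3]
New canonical toposort: [0, 1, 2, 5, 4, 3]
Compare positions:
  Node 0: index 0 -> 0 (same)
  Node 1: index 1 -> 1 (same)
  Node 2: index 2 -> 2 (same)
  Node 3: index 4 -> 5 (moved)
  Node 4: index 3 -> 4 (moved)
  Node 5: index 5 -> 3 (moved)
Nodes that changed position: 3 4 5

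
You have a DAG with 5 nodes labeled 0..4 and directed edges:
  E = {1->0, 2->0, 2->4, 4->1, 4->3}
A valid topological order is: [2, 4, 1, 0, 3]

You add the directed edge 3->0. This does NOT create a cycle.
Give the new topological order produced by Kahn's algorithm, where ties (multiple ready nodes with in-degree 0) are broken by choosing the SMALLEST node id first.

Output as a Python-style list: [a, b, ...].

Old toposort: [2, 4, 1, 0, 3]
Added edge: 3->0
Position of 3 (4) > position of 0 (3). Must reorder: 3 must now come before 0.
Run Kahn's algorithm (break ties by smallest node id):
  initial in-degrees: [3, 1, 0, 1, 1]
  ready (indeg=0): [2]
  pop 2: indeg[0]->2; indeg[4]->0 | ready=[4] | order so far=[2]
  pop 4: indeg[1]->0; indeg[3]->0 | ready=[1, 3] | order so far=[2, 4]
  pop 1: indeg[0]->1 | ready=[3] | order so far=[2, 4, 1]
  pop 3: indeg[0]->0 | ready=[0] | order so far=[2, 4, 1, 3]
  pop 0: no out-edges | ready=[] | order so far=[2, 4, 1, 3, 0]
  Result: [2, 4, 1, 3, 0]

Answer: [2, 4, 1, 3, 0]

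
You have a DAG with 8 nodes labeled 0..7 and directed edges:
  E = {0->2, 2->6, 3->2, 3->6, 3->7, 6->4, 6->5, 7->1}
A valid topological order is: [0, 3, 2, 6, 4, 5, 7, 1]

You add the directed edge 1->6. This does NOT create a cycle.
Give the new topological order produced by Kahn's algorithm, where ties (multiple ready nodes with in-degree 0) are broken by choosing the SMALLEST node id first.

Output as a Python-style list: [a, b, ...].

Answer: [0, 3, 2, 7, 1, 6, 4, 5]

Derivation:
Old toposort: [0, 3, 2, 6, 4, 5, 7, 1]
Added edge: 1->6
Position of 1 (7) > position of 6 (3). Must reorder: 1 must now come before 6.
Run Kahn's algorithm (break ties by smallest node id):
  initial in-degrees: [0, 1, 2, 0, 1, 1, 3, 1]
  ready (indeg=0): [0, 3]
  pop 0: indeg[2]->1 | ready=[3] | order so far=[0]
  pop 3: indeg[2]->0; indeg[6]->2; indeg[7]->0 | ready=[2, 7] | order so far=[0, 3]
  pop 2: indeg[6]->1 | ready=[7] | order so far=[0, 3, 2]
  pop 7: indeg[1]->0 | ready=[1] | order so far=[0, 3, 2, 7]
  pop 1: indeg[6]->0 | ready=[6] | order so far=[0, 3, 2, 7, 1]
  pop 6: indeg[4]->0; indeg[5]->0 | ready=[4, 5] | order so far=[0, 3, 2, 7, 1, 6]
  pop 4: no out-edges | ready=[5] | order so far=[0, 3, 2, 7, 1, 6, 4]
  pop 5: no out-edges | ready=[] | order so far=[0, 3, 2, 7, 1, 6, 4, 5]
  Result: [0, 3, 2, 7, 1, 6, 4, 5]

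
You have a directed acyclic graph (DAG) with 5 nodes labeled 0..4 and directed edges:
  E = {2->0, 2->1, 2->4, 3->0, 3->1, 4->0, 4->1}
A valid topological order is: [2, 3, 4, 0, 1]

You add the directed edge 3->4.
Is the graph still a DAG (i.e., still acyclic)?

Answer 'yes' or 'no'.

Answer: yes

Derivation:
Given toposort: [2, 3, 4, 0, 1]
Position of 3: index 1; position of 4: index 2
New edge 3->4: forward
Forward edge: respects the existing order. Still a DAG, same toposort still valid.
Still a DAG? yes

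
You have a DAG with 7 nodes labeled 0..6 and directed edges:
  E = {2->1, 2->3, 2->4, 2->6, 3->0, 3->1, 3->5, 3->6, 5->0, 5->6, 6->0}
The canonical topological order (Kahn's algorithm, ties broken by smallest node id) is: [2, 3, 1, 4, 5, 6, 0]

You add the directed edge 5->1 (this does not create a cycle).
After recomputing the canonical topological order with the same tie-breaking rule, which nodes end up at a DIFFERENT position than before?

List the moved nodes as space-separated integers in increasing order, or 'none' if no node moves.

Answer: 1 4 5

Derivation:
Old toposort: [2, 3, 1, 4, 5, 6, 0]
Added edge 5->1
Recompute Kahn (smallest-id tiebreak):
  initial in-degrees: [3, 3, 0, 1, 1, 1, 3]
  ready (indeg=0): [2]
  pop 2: indeg[1]->2; indeg[3]->0; indeg[4]->0; indeg[6]->2 | ready=[3, 4] | order so far=[2]
  pop 3: indeg[0]->2; indeg[1]->1; indeg[5]->0; indeg[6]->1 | ready=[4, 5] | order so far=[2, 3]
  pop 4: no out-edges | ready=[5] | order so far=[2, 3, 4]
  pop 5: indeg[0]->1; indeg[1]->0; indeg[6]->0 | ready=[1, 6] | order so far=[2, 3, 4, 5]
  pop 1: no out-edges | ready=[6] | order so far=[2, 3, 4, 5, 1]
  pop 6: indeg[0]->0 | ready=[0] | order so far=[2, 3, 4, 5, 1, 6]
  pop 0: no out-edges | ready=[] | order so far=[2, 3, 4, 5, 1, 6, 0]
New canonical toposort: [2, 3, 4, 5, 1, 6, 0]
Compare positions:
  Node 0: index 6 -> 6 (same)
  Node 1: index 2 -> 4 (moved)
  Node 2: index 0 -> 0 (same)
  Node 3: index 1 -> 1 (same)
  Node 4: index 3 -> 2 (moved)
  Node 5: index 4 -> 3 (moved)
  Node 6: index 5 -> 5 (same)
Nodes that changed position: 1 4 5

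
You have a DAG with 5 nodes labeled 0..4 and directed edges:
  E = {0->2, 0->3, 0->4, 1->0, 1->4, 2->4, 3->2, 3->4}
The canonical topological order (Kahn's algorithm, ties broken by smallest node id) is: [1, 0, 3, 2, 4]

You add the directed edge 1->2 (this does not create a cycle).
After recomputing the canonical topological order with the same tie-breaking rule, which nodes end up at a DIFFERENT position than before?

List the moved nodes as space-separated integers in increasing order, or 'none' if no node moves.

Answer: none

Derivation:
Old toposort: [1, 0, 3, 2, 4]
Added edge 1->2
Recompute Kahn (smallest-id tiebreak):
  initial in-degrees: [1, 0, 3, 1, 4]
  ready (indeg=0): [1]
  pop 1: indeg[0]->0; indeg[2]->2; indeg[4]->3 | ready=[0] | order so far=[1]
  pop 0: indeg[2]->1; indeg[3]->0; indeg[4]->2 | ready=[3] | order so far=[1, 0]
  pop 3: indeg[2]->0; indeg[4]->1 | ready=[2] | order so far=[1, 0, 3]
  pop 2: indeg[4]->0 | ready=[4] | order so far=[1, 0, 3, 2]
  pop 4: no out-edges | ready=[] | order so far=[1, 0, 3, 2, 4]
New canonical toposort: [1, 0, 3, 2, 4]
Compare positions:
  Node 0: index 1 -> 1 (same)
  Node 1: index 0 -> 0 (same)
  Node 2: index 3 -> 3 (same)
  Node 3: index 2 -> 2 (same)
  Node 4: index 4 -> 4 (same)
Nodes that changed position: none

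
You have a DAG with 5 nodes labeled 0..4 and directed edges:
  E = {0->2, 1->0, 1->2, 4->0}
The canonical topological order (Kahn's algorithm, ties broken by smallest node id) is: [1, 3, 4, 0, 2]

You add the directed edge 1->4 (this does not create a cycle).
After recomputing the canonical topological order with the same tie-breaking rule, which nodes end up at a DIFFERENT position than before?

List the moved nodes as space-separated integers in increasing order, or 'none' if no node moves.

Old toposort: [1, 3, 4, 0, 2]
Added edge 1->4
Recompute Kahn (smallest-id tiebreak):
  initial in-degrees: [2, 0, 2, 0, 1]
  ready (indeg=0): [1, 3]
  pop 1: indeg[0]->1; indeg[2]->1; indeg[4]->0 | ready=[3, 4] | order so far=[1]
  pop 3: no out-edges | ready=[4] | order so far=[1, 3]
  pop 4: indeg[0]->0 | ready=[0] | order so far=[1, 3, 4]
  pop 0: indeg[2]->0 | ready=[2] | order so far=[1, 3, 4, 0]
  pop 2: no out-edges | ready=[] | order so far=[1, 3, 4, 0, 2]
New canonical toposort: [1, 3, 4, 0, 2]
Compare positions:
  Node 0: index 3 -> 3 (same)
  Node 1: index 0 -> 0 (same)
  Node 2: index 4 -> 4 (same)
  Node 3: index 1 -> 1 (same)
  Node 4: index 2 -> 2 (same)
Nodes that changed position: none

Answer: none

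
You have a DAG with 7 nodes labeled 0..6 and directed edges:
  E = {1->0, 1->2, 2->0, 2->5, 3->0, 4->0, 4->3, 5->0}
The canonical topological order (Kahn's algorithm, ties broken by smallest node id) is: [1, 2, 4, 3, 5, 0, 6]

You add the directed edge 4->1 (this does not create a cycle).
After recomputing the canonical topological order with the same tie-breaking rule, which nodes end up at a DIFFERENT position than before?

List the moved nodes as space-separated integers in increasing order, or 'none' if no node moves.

Answer: 1 2 4

Derivation:
Old toposort: [1, 2, 4, 3, 5, 0, 6]
Added edge 4->1
Recompute Kahn (smallest-id tiebreak):
  initial in-degrees: [5, 1, 1, 1, 0, 1, 0]
  ready (indeg=0): [4, 6]
  pop 4: indeg[0]->4; indeg[1]->0; indeg[3]->0 | ready=[1, 3, 6] | order so far=[4]
  pop 1: indeg[0]->3; indeg[2]->0 | ready=[2, 3, 6] | order so far=[4, 1]
  pop 2: indeg[0]->2; indeg[5]->0 | ready=[3, 5, 6] | order so far=[4, 1, 2]
  pop 3: indeg[0]->1 | ready=[5, 6] | order so far=[4, 1, 2, 3]
  pop 5: indeg[0]->0 | ready=[0, 6] | order so far=[4, 1, 2, 3, 5]
  pop 0: no out-edges | ready=[6] | order so far=[4, 1, 2, 3, 5, 0]
  pop 6: no out-edges | ready=[] | order so far=[4, 1, 2, 3, 5, 0, 6]
New canonical toposort: [4, 1, 2, 3, 5, 0, 6]
Compare positions:
  Node 0: index 5 -> 5 (same)
  Node 1: index 0 -> 1 (moved)
  Node 2: index 1 -> 2 (moved)
  Node 3: index 3 -> 3 (same)
  Node 4: index 2 -> 0 (moved)
  Node 5: index 4 -> 4 (same)
  Node 6: index 6 -> 6 (same)
Nodes that changed position: 1 2 4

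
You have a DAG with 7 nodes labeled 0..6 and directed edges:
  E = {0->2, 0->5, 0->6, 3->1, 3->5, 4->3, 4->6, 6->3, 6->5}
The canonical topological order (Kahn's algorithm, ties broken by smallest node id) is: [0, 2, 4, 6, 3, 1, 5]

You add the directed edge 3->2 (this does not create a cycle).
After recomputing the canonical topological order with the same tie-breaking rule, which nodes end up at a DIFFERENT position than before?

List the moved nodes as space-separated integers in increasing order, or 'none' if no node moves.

Answer: 1 2 3 4 6

Derivation:
Old toposort: [0, 2, 4, 6, 3, 1, 5]
Added edge 3->2
Recompute Kahn (smallest-id tiebreak):
  initial in-degrees: [0, 1, 2, 2, 0, 3, 2]
  ready (indeg=0): [0, 4]
  pop 0: indeg[2]->1; indeg[5]->2; indeg[6]->1 | ready=[4] | order so far=[0]
  pop 4: indeg[3]->1; indeg[6]->0 | ready=[6] | order so far=[0, 4]
  pop 6: indeg[3]->0; indeg[5]->1 | ready=[3] | order so far=[0, 4, 6]
  pop 3: indeg[1]->0; indeg[2]->0; indeg[5]->0 | ready=[1, 2, 5] | order so far=[0, 4, 6, 3]
  pop 1: no out-edges | ready=[2, 5] | order so far=[0, 4, 6, 3, 1]
  pop 2: no out-edges | ready=[5] | order so far=[0, 4, 6, 3, 1, 2]
  pop 5: no out-edges | ready=[] | order so far=[0, 4, 6, 3, 1, 2, 5]
New canonical toposort: [0, 4, 6, 3, 1, 2, 5]
Compare positions:
  Node 0: index 0 -> 0 (same)
  Node 1: index 5 -> 4 (moved)
  Node 2: index 1 -> 5 (moved)
  Node 3: index 4 -> 3 (moved)
  Node 4: index 2 -> 1 (moved)
  Node 5: index 6 -> 6 (same)
  Node 6: index 3 -> 2 (moved)
Nodes that changed position: 1 2 3 4 6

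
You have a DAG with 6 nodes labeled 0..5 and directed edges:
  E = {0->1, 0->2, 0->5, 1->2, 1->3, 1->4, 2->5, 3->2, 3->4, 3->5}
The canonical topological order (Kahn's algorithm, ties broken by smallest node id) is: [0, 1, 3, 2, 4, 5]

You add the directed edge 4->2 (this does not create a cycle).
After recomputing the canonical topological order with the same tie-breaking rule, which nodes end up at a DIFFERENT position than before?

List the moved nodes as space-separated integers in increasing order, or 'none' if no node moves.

Answer: 2 4

Derivation:
Old toposort: [0, 1, 3, 2, 4, 5]
Added edge 4->2
Recompute Kahn (smallest-id tiebreak):
  initial in-degrees: [0, 1, 4, 1, 2, 3]
  ready (indeg=0): [0]
  pop 0: indeg[1]->0; indeg[2]->3; indeg[5]->2 | ready=[1] | order so far=[0]
  pop 1: indeg[2]->2; indeg[3]->0; indeg[4]->1 | ready=[3] | order so far=[0, 1]
  pop 3: indeg[2]->1; indeg[4]->0; indeg[5]->1 | ready=[4] | order so far=[0, 1, 3]
  pop 4: indeg[2]->0 | ready=[2] | order so far=[0, 1, 3, 4]
  pop 2: indeg[5]->0 | ready=[5] | order so far=[0, 1, 3, 4, 2]
  pop 5: no out-edges | ready=[] | order so far=[0, 1, 3, 4, 2, 5]
New canonical toposort: [0, 1, 3, 4, 2, 5]
Compare positions:
  Node 0: index 0 -> 0 (same)
  Node 1: index 1 -> 1 (same)
  Node 2: index 3 -> 4 (moved)
  Node 3: index 2 -> 2 (same)
  Node 4: index 4 -> 3 (moved)
  Node 5: index 5 -> 5 (same)
Nodes that changed position: 2 4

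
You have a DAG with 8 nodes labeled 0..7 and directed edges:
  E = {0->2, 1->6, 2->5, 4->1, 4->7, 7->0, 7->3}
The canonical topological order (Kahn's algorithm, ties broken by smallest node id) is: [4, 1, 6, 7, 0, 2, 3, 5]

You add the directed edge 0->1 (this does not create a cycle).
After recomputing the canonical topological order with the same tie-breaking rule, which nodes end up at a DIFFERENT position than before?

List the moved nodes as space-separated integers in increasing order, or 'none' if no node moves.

Answer: 0 1 2 3 5 6 7

Derivation:
Old toposort: [4, 1, 6, 7, 0, 2, 3, 5]
Added edge 0->1
Recompute Kahn (smallest-id tiebreak):
  initial in-degrees: [1, 2, 1, 1, 0, 1, 1, 1]
  ready (indeg=0): [4]
  pop 4: indeg[1]->1; indeg[7]->0 | ready=[7] | order so far=[4]
  pop 7: indeg[0]->0; indeg[3]->0 | ready=[0, 3] | order so far=[4, 7]
  pop 0: indeg[1]->0; indeg[2]->0 | ready=[1, 2, 3] | order so far=[4, 7, 0]
  pop 1: indeg[6]->0 | ready=[2, 3, 6] | order so far=[4, 7, 0, 1]
  pop 2: indeg[5]->0 | ready=[3, 5, 6] | order so far=[4, 7, 0, 1, 2]
  pop 3: no out-edges | ready=[5, 6] | order so far=[4, 7, 0, 1, 2, 3]
  pop 5: no out-edges | ready=[6] | order so far=[4, 7, 0, 1, 2, 3, 5]
  pop 6: no out-edges | ready=[] | order so far=[4, 7, 0, 1, 2, 3, 5, 6]
New canonical toposort: [4, 7, 0, 1, 2, 3, 5, 6]
Compare positions:
  Node 0: index 4 -> 2 (moved)
  Node 1: index 1 -> 3 (moved)
  Node 2: index 5 -> 4 (moved)
  Node 3: index 6 -> 5 (moved)
  Node 4: index 0 -> 0 (same)
  Node 5: index 7 -> 6 (moved)
  Node 6: index 2 -> 7 (moved)
  Node 7: index 3 -> 1 (moved)
Nodes that changed position: 0 1 2 3 5 6 7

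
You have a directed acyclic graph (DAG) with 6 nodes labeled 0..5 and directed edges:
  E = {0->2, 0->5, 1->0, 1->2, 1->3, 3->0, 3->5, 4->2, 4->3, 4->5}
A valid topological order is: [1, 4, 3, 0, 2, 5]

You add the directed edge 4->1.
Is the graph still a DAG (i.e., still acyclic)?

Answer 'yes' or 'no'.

Answer: yes

Derivation:
Given toposort: [1, 4, 3, 0, 2, 5]
Position of 4: index 1; position of 1: index 0
New edge 4->1: backward (u after v in old order)
Backward edge: old toposort is now invalid. Check if this creates a cycle.
Does 1 already reach 4? Reachable from 1: [0, 1, 2, 3, 5]. NO -> still a DAG (reorder needed).
Still a DAG? yes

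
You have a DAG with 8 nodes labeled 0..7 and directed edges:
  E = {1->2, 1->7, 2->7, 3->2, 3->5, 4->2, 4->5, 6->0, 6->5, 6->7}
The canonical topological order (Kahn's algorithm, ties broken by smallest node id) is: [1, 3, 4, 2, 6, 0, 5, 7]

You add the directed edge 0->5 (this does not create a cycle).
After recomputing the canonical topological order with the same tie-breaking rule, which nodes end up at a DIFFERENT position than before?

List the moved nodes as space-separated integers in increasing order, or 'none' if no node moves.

Answer: none

Derivation:
Old toposort: [1, 3, 4, 2, 6, 0, 5, 7]
Added edge 0->5
Recompute Kahn (smallest-id tiebreak):
  initial in-degrees: [1, 0, 3, 0, 0, 4, 0, 3]
  ready (indeg=0): [1, 3, 4, 6]
  pop 1: indeg[2]->2; indeg[7]->2 | ready=[3, 4, 6] | order so far=[1]
  pop 3: indeg[2]->1; indeg[5]->3 | ready=[4, 6] | order so far=[1, 3]
  pop 4: indeg[2]->0; indeg[5]->2 | ready=[2, 6] | order so far=[1, 3, 4]
  pop 2: indeg[7]->1 | ready=[6] | order so far=[1, 3, 4, 2]
  pop 6: indeg[0]->0; indeg[5]->1; indeg[7]->0 | ready=[0, 7] | order so far=[1, 3, 4, 2, 6]
  pop 0: indeg[5]->0 | ready=[5, 7] | order so far=[1, 3, 4, 2, 6, 0]
  pop 5: no out-edges | ready=[7] | order so far=[1, 3, 4, 2, 6, 0, 5]
  pop 7: no out-edges | ready=[] | order so far=[1, 3, 4, 2, 6, 0, 5, 7]
New canonical toposort: [1, 3, 4, 2, 6, 0, 5, 7]
Compare positions:
  Node 0: index 5 -> 5 (same)
  Node 1: index 0 -> 0 (same)
  Node 2: index 3 -> 3 (same)
  Node 3: index 1 -> 1 (same)
  Node 4: index 2 -> 2 (same)
  Node 5: index 6 -> 6 (same)
  Node 6: index 4 -> 4 (same)
  Node 7: index 7 -> 7 (same)
Nodes that changed position: none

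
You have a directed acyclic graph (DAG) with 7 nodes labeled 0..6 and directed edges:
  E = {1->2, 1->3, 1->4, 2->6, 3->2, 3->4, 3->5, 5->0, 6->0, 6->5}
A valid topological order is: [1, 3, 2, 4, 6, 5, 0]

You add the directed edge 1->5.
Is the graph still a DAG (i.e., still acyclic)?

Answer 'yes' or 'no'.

Given toposort: [1, 3, 2, 4, 6, 5, 0]
Position of 1: index 0; position of 5: index 5
New edge 1->5: forward
Forward edge: respects the existing order. Still a DAG, same toposort still valid.
Still a DAG? yes

Answer: yes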